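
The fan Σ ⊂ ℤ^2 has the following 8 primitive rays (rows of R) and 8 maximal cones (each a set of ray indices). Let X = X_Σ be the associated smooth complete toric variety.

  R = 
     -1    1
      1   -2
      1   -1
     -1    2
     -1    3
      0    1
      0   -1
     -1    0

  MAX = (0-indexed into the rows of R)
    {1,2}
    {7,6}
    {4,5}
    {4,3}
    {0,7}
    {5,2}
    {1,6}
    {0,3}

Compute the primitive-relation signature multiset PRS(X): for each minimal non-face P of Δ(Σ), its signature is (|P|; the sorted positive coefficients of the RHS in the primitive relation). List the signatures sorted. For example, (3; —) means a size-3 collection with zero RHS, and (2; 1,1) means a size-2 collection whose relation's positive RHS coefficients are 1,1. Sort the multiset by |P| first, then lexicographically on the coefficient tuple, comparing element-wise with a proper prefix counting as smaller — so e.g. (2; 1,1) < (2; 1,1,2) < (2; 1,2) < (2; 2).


Σ has 20 primitive collections:

  • {0,2}:  v_{0} + v_{2} = 0  ⟹  sig = (2; —)
  • {1,3}:  v_{1} + v_{3} = 0  ⟹  sig = (2; —)
  • {5,6}:  v_{5} + v_{6} = 0  ⟹  sig = (2; —)
  • {0,1}:  v_{0} + v_{1} = v_{6}  ⟹  sig = (2; 1)
  • {0,5}:  v_{0} + v_{5} = v_{3}  ⟹  sig = (2; 1)
  • {0,6}:  v_{0} + v_{6} = v_{7}  ⟹  sig = (2; 1)
  • {1,4}:  v_{1} + v_{4} = v_{5}  ⟹  sig = (2; 1)
  • {1,5}:  v_{1} + v_{5} = v_{2}  ⟹  sig = (2; 1)
  • {2,3}:  v_{2} + v_{3} = v_{5}  ⟹  sig = (2; 1)
  • {2,6}:  v_{2} + v_{6} = v_{1}  ⟹  sig = (2; 1)
  • {2,7}:  v_{2} + v_{7} = v_{6}  ⟹  sig = (2; 1)
  • {3,5}:  v_{3} + v_{5} = v_{4}  ⟹  sig = (2; 1)
  • {3,6}:  v_{3} + v_{6} = v_{0}  ⟹  sig = (2; 1)
  • {4,6}:  v_{4} + v_{6} = v_{3}  ⟹  sig = (2; 1)
  • {5,7}:  v_{5} + v_{7} = v_{0}  ⟹  sig = (2; 1)
  • {4,7}:  v_{4} + v_{7} = v_{0} + v_{3}  ⟹  sig = (2; 1,1)
  • {0,4}:  v_{0} + v_{4} = 2·v_{3}  ⟹  sig = (2; 2)
  • {1,7}:  v_{1} + v_{7} = 2·v_{6}  ⟹  sig = (2; 2)
  • {2,4}:  v_{2} + v_{4} = 2·v_{5}  ⟹  sig = (2; 2)
  • {3,7}:  v_{3} + v_{7} = 2·v_{0}  ⟹  sig = (2; 2)

Sorted signature multiset PRS(X):
    (2; —)
    (2; —)
    (2; —)
    (2; 1)
    (2; 1)
    (2; 1)
    (2; 1)
    (2; 1)
    (2; 1)
    (2; 1)
    (2; 1)
    (2; 1)
    (2; 1)
    (2; 1)
    (2; 1)
    (2; 1,1)
    (2; 2)
    (2; 2)
    (2; 2)
    (2; 2)


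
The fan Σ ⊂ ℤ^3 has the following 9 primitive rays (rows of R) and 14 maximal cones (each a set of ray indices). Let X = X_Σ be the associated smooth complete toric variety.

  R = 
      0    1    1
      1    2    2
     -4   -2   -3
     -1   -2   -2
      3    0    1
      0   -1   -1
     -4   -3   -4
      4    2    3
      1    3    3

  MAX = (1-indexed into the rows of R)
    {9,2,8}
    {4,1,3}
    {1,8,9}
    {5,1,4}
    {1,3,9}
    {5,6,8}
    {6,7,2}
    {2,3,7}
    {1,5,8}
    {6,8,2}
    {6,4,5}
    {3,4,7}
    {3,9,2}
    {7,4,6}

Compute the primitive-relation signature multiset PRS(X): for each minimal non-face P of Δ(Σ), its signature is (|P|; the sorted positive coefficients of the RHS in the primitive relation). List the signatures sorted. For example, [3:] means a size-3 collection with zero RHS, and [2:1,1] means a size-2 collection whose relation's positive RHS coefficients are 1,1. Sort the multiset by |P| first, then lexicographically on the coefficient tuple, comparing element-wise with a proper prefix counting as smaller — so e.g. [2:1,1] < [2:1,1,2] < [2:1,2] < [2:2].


Σ has 15 primitive collections:

  P={1,6}:  v_{1} + v_{6} = 0  ⇒ sig = [2:]
  P={2,4}:  v_{2} + v_{4} = 0  ⇒ sig = [2:]
  P={3,8}:  v_{3} + v_{8} = 0  ⇒ sig = [2:]
  P={1,2}:  v_{1} + v_{2} = v_{9}  ⇒ sig = [2:1]
  P={1,7}:  v_{1} + v_{7} = v_{3}  ⇒ sig = [2:1]
  P={2,5}:  v_{2} + v_{5} = v_{8}  ⇒ sig = [2:1]
  P={3,5}:  v_{3} + v_{5} = v_{4}  ⇒ sig = [2:1]
  P={3,6}:  v_{3} + v_{6} = v_{7}  ⇒ sig = [2:1]
  P={4,8}:  v_{4} + v_{8} = v_{5}  ⇒ sig = [2:1]
  P={4,9}:  v_{4} + v_{9} = v_{1}  ⇒ sig = [2:1]
  P={6,9}:  v_{6} + v_{9} = v_{2}  ⇒ sig = [2:1]
  P={7,8}:  v_{7} + v_{8} = v_{6}  ⇒ sig = [2:1]
  P={5,7}:  v_{5} + v_{7} = v_{4} + v_{6}  ⇒ sig = [2:1,1]
  P={5,9}:  v_{5} + v_{9} = v_{1} + v_{8}  ⇒ sig = [2:1,1]
  P={7,9}:  v_{7} + v_{9} = v_{2} + v_{3}  ⇒ sig = [2:1,1]

Signatures (|P|; sorted positive RHS coefficients), sorted:
[[2:], [2:], [2:], [2:1], [2:1], [2:1], [2:1], [2:1], [2:1], [2:1], [2:1], [2:1], [2:1,1], [2:1,1], [2:1,1]]


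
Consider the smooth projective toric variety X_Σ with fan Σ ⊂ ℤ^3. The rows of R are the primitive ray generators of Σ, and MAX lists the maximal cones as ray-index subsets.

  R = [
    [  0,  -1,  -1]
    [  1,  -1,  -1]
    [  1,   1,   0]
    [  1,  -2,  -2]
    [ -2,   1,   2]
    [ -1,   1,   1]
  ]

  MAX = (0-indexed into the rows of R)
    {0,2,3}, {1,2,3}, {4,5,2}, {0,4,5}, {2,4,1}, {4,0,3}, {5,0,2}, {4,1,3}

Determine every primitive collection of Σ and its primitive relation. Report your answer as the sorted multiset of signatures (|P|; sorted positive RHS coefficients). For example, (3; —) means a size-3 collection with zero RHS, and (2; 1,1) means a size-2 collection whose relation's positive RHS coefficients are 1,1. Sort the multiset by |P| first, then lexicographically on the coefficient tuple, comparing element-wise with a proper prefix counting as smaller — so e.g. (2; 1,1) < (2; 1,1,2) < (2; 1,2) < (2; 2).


5 minimal non-faces of Δ(Σ) (on 6 rays):

  P={1,5}:  v_{1} + v_{5} = 0  so sig = (2; —)
  P={0,1}:  v_{0} + v_{1} = v_{3}  so sig = (2; 1)
  P={3,5}:  v_{3} + v_{5} = v_{0}  so sig = (2; 1)
  P={2,3,4}:  v_{2} + v_{3} + v_{4} = 0  so sig = (3; —)
  P={0,2,4}:  v_{0} + v_{2} + v_{4} = v_{5}  so sig = (3; 1)

so the primitive-relation signature multiset is
    |P|=2: 3 collections, coeffs (), (1), (1)
    |P|=3: 2 collections, coeffs (), (1)


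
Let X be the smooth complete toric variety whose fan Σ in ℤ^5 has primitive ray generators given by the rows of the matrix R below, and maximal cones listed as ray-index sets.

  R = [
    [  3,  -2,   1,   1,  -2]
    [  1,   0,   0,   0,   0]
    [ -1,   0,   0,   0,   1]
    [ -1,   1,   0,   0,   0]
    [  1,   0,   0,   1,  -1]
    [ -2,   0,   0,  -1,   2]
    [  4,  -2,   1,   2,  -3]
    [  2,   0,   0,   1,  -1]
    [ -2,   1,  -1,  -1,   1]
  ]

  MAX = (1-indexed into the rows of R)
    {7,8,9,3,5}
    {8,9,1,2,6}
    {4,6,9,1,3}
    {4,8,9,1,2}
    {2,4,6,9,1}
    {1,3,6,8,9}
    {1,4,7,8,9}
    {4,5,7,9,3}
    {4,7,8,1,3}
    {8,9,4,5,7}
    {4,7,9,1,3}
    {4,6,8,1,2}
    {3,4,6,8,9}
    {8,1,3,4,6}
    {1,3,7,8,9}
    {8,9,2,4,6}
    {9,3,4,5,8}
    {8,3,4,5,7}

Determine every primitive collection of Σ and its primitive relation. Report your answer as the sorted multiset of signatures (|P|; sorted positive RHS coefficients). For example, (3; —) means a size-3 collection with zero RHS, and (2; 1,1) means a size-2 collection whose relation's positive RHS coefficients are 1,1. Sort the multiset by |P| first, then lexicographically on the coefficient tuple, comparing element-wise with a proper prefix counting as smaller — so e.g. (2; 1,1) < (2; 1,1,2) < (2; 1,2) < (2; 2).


|primitive collections| = 9. Relations:

  P = {1,5}:  v_{1} + v_{5} = v_{7} — sig = (2; 1)
  P = {2,5}:  v_{2} + v_{5} = v_{8} — sig = (2; 1)
  P = {5,6}:  v_{5} + v_{6} = v_{3} — sig = (2; 1)
  P = {2,3}:  v_{2} + v_{3} = v_{6} + v_{8} — sig = (2; 1,1)
  P = {2,7}:  v_{2} + v_{7} = v_{1} + v_{8} — sig = (2; 1,1)
  P = {6,7}:  v_{6} + v_{7} = v_{1} + v_{3} — sig = (2; 1,1)
  P = {1,4,6,8,9}:  v_{1} + v_{4} + v_{6} + v_{8} + v_{9} = 0 — sig = (5; —)
  P = {1,3,4,8,9}:  v_{1} + v_{3} + v_{4} + v_{8} + v_{9} = v_{5} — sig = (5; 1)
  P = {3,4,7,8,9}:  v_{3} + v_{4} + v_{7} + v_{8} + v_{9} = 2·v_{5} — sig = (5; 2)

Hence PRS(X_Σ) =
[(2; 1), (2; 1), (2; 1), (2; 1,1), (2; 1,1), (2; 1,1), (5; —), (5; 1), (5; 2)]


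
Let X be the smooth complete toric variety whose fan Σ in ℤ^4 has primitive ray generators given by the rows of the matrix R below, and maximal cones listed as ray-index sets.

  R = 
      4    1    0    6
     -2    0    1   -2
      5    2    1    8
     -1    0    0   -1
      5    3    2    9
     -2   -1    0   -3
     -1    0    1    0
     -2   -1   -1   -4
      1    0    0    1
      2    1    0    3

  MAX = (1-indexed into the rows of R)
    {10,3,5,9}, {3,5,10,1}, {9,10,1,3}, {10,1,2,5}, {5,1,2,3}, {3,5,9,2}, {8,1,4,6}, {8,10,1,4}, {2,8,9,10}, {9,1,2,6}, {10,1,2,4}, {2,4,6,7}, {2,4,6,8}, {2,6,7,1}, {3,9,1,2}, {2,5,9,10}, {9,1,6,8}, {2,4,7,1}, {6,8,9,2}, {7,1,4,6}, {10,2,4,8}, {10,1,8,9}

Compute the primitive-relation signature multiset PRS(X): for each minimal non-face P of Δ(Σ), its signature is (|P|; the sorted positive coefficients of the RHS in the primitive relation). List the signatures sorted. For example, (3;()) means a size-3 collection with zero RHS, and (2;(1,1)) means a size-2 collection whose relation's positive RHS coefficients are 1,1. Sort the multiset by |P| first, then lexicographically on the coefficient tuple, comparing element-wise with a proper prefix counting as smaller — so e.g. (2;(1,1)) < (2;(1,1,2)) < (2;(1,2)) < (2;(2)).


Δ(Σ) — 10 vertices, 18 min non-faces:

  P={4,9}:  v_{4} + v_{9} = 0  →  sig = (2;())
  P={6,10}:  v_{6} + v_{10} = 0  →  sig = (2;())
  P={3,8}:  v_{3} + v_{8} = v_{9} + v_{10}  →  sig = (2;(1,1))
  P={5,6}:  v_{5} + v_{6} = v_{2} + v_{3}  →  sig = (2;(1,1))
  P={7,8}:  v_{7} + v_{8} = v_{4} + v_{6}  →  sig = (2;(1,1))
  P={3,4}:  v_{3} + v_{4} = v_{1} + v_{2} + v_{10}  →  sig = (2;(1,1,1))
  P={3,6}:  v_{3} + v_{6} = v_{1} + v_{2} + v_{9}  →  sig = (2;(1,1,1))
  P={7,9}:  v_{7} + v_{9} = v_{1} + v_{2} + v_{6}  →  sig = (2;(1,1,1))
  P={7,10}:  v_{7} + v_{10} = v_{1} + v_{2} + v_{4}  →  sig = (2;(1,1,1))
  P={5,8}:  v_{5} + v_{8} = v_{2} + v_{9} + 2·v_{10}  →  sig = (2;(1,1,2))
  P={4,5}:  v_{4} + v_{5} = v_{1} + 2·v_{2} + 2·v_{10}  →  sig = (2;(1,2,2))
  P={5,7}:  v_{5} + v_{7} = 2·v_{1} + 3·v_{2} + v_{10}  →  sig = (2;(1,2,3))
  P={3,7}:  v_{3} + v_{7} = 2·v_{1} + 2·v_{2}  →  sig = (2;(2,2))
  P={1,2,8}:  v_{1} + v_{2} + v_{8} = 0  →  sig = (3;())
  P={2,3,10}:  v_{2} + v_{3} + v_{10} = v_{5}  →  sig = (3;(1))
  P={1,5,9}:  v_{1} + v_{5} + v_{9} = 2·v_{3}  →  sig = (3;(2))
  P={1,2,4,6}:  v_{1} + v_{2} + v_{4} + v_{6} = v_{7}  →  sig = (4;(1))
  P={1,2,9,10}:  v_{1} + v_{2} + v_{9} + v_{10} = v_{3}  →  sig = (4;(1))

Signatures (|P|; sorted positive RHS coefficients), sorted:
[(2;()), (2;()), (2;(1,1)), (2;(1,1)), (2;(1,1)), (2;(1,1,1)), (2;(1,1,1)), (2;(1,1,1)), (2;(1,1,1)), (2;(1,1,2)), (2;(1,2,2)), (2;(1,2,3)), (2;(2,2)), (3;()), (3;(1)), (3;(2)), (4;(1)), (4;(1))]


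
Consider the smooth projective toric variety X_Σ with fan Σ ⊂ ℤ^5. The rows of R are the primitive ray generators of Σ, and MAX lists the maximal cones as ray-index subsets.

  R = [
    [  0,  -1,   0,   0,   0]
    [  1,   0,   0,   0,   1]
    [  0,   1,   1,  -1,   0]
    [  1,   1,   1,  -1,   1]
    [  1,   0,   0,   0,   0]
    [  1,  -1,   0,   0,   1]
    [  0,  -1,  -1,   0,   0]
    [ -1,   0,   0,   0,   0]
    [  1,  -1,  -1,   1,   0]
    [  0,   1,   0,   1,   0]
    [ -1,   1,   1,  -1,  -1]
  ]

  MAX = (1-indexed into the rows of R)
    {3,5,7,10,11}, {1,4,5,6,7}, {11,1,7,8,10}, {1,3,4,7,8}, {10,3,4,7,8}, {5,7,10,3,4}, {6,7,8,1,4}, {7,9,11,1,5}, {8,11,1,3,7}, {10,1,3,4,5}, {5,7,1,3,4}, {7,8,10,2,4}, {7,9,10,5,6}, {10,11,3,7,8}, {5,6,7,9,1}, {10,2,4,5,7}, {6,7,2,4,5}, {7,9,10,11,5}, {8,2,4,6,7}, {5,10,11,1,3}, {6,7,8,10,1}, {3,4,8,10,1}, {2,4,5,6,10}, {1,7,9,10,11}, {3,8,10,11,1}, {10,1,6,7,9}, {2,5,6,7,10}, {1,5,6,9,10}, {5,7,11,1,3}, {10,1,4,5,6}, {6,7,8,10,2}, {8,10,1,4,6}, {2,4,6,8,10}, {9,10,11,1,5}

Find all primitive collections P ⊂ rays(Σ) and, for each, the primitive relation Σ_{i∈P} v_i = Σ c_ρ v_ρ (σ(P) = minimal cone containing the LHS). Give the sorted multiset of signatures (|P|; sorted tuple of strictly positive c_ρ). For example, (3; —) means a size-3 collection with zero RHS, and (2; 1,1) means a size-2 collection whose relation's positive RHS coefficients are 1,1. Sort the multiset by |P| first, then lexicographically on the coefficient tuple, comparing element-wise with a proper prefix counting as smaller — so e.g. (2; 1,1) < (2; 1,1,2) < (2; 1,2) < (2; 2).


|primitive collections| = 15. Relations:

  P = {5,8}:  v_{5} + v_{8} = 0  ⇒ sig = (2; —)
  P = {1,2}:  v_{1} + v_{2} = v_{6}  ⇒ sig = (2; 1)
  P = {2,3}:  v_{2} + v_{3} = v_{4}  ⇒ sig = (2; 1)
  P = {2,11}:  v_{2} + v_{11} = v_{3}  ⇒ sig = (2; 1)
  P = {3,9}:  v_{3} + v_{9} = v_{5}  ⇒ sig = (2; 1)
  P = {3,6}:  v_{3} + v_{6} = v_{1} + v_{4}  ⇒ sig = (2; 1,1)
  P = {4,9}:  v_{4} + v_{9} = v_{2} + v_{5}  ⇒ sig = (2; 1,1)
  P = {6,11}:  v_{6} + v_{11} = v_{1} + v_{3}  ⇒ sig = (2; 1,1)
  P = {8,9}:  v_{8} + v_{9} = v_{1} + v_{7} + v_{10}  ⇒ sig = (2; 1,1,1)
  P = {2,9}:  v_{2} + v_{9} = v_{5} + v_{6} + v_{7} + v_{10}  ⇒ sig = (2; 1,1,1,1)
  P = {4,11}:  v_{4} + v_{11} = 2·v_{3}  ⇒ sig = (2; 2)
  P = {1,3,7,10}:  v_{1} + v_{3} + v_{7} + v_{10} = 0  ⇒ sig = (4; —)
  P = {1,4,7,10}:  v_{1} + v_{4} + v_{7} + v_{10} = v_{2}  ⇒ sig = (4; 1)
  P = {1,5,7,10}:  v_{1} + v_{5} + v_{7} + v_{10} = v_{9}  ⇒ sig = (4; 1)
  P = {4,6,7,10}:  v_{4} + v_{6} + v_{7} + v_{10} = 2·v_{2}  ⇒ sig = (4; 2)

Sorted signature multiset PRS(X):
    (2; —)
    (2; 1)
    (2; 1)
    (2; 1)
    (2; 1)
    (2; 1,1)
    (2; 1,1)
    (2; 1,1)
    (2; 1,1,1)
    (2; 1,1,1,1)
    (2; 2)
    (4; —)
    (4; 1)
    (4; 1)
    (4; 2)


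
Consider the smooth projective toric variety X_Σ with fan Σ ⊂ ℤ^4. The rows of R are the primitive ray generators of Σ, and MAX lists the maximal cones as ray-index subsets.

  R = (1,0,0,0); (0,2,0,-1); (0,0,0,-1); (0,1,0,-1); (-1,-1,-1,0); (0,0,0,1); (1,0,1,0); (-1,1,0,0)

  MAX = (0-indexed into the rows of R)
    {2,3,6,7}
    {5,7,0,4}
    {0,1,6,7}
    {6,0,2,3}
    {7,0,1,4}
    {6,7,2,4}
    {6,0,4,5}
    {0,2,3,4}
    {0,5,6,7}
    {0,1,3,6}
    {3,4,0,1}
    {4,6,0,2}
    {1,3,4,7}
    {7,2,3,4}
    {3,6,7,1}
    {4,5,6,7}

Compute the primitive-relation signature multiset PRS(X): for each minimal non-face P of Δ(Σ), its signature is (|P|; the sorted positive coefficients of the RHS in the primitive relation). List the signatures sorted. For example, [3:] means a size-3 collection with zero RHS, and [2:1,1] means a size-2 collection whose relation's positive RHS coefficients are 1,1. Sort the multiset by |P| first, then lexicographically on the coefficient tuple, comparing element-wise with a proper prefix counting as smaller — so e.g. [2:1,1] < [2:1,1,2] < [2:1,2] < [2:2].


Δ(Σ) — 8 vertices, 9 min non-faces:

  • {2,5}:  v_{2} + v_{5} = 0 ; sig = [2:]
  • {3,5}:  v_{3} + v_{5} = v_{0} + v_{7} ; sig = [2:1,1]
  • {1,2}:  v_{1} + v_{2} = 2·v_{3} ; sig = [2:2]
  • {1,5}:  v_{1} + v_{5} = 2·v_{0} + 2·v_{7} ; sig = [2:2,2]
  • {0,2,7}:  v_{0} + v_{2} + v_{7} = v_{3} ; sig = [3:1]
  • {0,3,7}:  v_{0} + v_{3} + v_{7} = v_{1} ; sig = [3:1]
  • {1,4,6}:  v_{1} + v_{4} + v_{6} = v_{3} ; sig = [3:1]
  • {3,4,6}:  v_{3} + v_{4} + v_{6} = v_{2} ; sig = [3:1]
  • {0,4,6,7}:  v_{0} + v_{4} + v_{6} + v_{7} = 0 ; sig = [4:]

Sorted signature multiset PRS(X):
{ [2:],  [2:1,1],  [2:2],  [2:2,2],  [3:1] ×4,  [4:] }


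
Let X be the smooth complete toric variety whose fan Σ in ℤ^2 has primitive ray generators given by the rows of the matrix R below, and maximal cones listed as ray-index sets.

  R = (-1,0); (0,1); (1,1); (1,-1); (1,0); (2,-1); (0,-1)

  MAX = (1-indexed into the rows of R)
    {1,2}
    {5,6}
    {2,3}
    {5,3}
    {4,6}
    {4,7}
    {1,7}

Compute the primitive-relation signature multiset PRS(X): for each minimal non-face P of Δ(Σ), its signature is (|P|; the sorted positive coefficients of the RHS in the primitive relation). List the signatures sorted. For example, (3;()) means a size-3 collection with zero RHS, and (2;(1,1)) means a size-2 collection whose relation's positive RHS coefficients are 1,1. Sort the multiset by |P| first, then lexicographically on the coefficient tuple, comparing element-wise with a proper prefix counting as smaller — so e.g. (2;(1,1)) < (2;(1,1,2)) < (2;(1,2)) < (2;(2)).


Primitive collections (14):

  • {1,5}:  v_{1} + v_{5} = 0  ⇒ sig = (2;())
  • {2,7}:  v_{2} + v_{7} = 0  ⇒ sig = (2;())
  • {1,3}:  v_{1} + v_{3} = v_{2}  ⇒ sig = (2;(1))
  • {1,4}:  v_{1} + v_{4} = v_{7}  ⇒ sig = (2;(1))
  • {1,6}:  v_{1} + v_{6} = v_{4}  ⇒ sig = (2;(1))
  • {2,4}:  v_{2} + v_{4} = v_{5}  ⇒ sig = (2;(1))
  • {2,5}:  v_{2} + v_{5} = v_{3}  ⇒ sig = (2;(1))
  • {3,7}:  v_{3} + v_{7} = v_{5}  ⇒ sig = (2;(1))
  • {4,5}:  v_{4} + v_{5} = v_{6}  ⇒ sig = (2;(1))
  • {5,7}:  v_{5} + v_{7} = v_{4}  ⇒ sig = (2;(1))
  • {2,6}:  v_{2} + v_{6} = 2·v_{5}  ⇒ sig = (2;(2))
  • {3,4}:  v_{3} + v_{4} = 2·v_{5}  ⇒ sig = (2;(2))
  • {6,7}:  v_{6} + v_{7} = 2·v_{4}  ⇒ sig = (2;(2))
  • {3,6}:  v_{3} + v_{6} = 3·v_{5}  ⇒ sig = (2;(3))

Signatures (|P|; sorted positive RHS coefficients), sorted:
    (2;())
    (2;())
    (2;(1))
    (2;(1))
    (2;(1))
    (2;(1))
    (2;(1))
    (2;(1))
    (2;(1))
    (2;(1))
    (2;(2))
    (2;(2))
    (2;(2))
    (2;(3))


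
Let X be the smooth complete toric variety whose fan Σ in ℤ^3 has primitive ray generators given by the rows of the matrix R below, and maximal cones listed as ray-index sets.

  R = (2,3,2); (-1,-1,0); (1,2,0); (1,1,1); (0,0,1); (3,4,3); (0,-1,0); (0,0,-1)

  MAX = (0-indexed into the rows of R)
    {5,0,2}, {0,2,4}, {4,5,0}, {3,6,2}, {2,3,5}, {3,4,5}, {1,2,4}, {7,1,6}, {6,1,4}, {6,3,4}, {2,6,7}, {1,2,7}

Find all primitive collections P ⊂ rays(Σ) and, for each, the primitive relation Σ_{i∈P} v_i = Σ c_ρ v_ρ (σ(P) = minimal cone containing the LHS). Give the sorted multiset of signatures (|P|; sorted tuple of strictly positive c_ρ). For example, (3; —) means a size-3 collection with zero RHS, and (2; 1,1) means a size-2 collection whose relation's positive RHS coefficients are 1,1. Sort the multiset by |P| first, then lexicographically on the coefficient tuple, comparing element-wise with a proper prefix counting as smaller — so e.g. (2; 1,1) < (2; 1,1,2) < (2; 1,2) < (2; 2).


Δ(Σ) — 8 vertices, 14 min non-faces:

  {4,7}:  v_{4} + v_{7} = 0  →  sig = (2; —)
  {0,3}:  v_{0} + v_{3} = v_{5}  →  sig = (2; 1)
  {1,3}:  v_{1} + v_{3} = v_{4}  →  sig = (2; 1)
  {0,7}:  v_{0} + v_{7} = v_{2} + v_{3}  →  sig = (2; 1,1)
  {1,5}:  v_{1} + v_{5} = v_{0} + v_{4}  →  sig = (2; 1,1)
  {3,7}:  v_{3} + v_{7} = v_{2} + v_{6}  →  sig = (2; 1,1)
  {0,1}:  v_{0} + v_{1} = v_{2} + 2·v_{4}  →  sig = (2; 1,2)
  {5,7}:  v_{5} + v_{7} = v_{2} + 2·v_{3}  →  sig = (2; 1,2)
  {0,6}:  v_{0} + v_{6} = 2·v_{3}  →  sig = (2; 2)
  {5,6}:  v_{5} + v_{6} = 3·v_{3}  →  sig = (2; 3)
  {1,2,6}:  v_{1} + v_{2} + v_{6} = 0  →  sig = (3; —)
  {2,3,4}:  v_{2} + v_{3} + v_{4} = v_{0}  →  sig = (3; 1)
  {2,4,6}:  v_{2} + v_{4} + v_{6} = v_{3}  →  sig = (3; 1)
  {2,4,5}:  v_{2} + v_{4} + v_{5} = 2·v_{0}  →  sig = (3; 2)

so the primitive-relation signature multiset is
[(2; —), (2; 1), (2; 1), (2; 1,1), (2; 1,1), (2; 1,1), (2; 1,2), (2; 1,2), (2; 2), (2; 3), (3; —), (3; 1), (3; 1), (3; 2)]


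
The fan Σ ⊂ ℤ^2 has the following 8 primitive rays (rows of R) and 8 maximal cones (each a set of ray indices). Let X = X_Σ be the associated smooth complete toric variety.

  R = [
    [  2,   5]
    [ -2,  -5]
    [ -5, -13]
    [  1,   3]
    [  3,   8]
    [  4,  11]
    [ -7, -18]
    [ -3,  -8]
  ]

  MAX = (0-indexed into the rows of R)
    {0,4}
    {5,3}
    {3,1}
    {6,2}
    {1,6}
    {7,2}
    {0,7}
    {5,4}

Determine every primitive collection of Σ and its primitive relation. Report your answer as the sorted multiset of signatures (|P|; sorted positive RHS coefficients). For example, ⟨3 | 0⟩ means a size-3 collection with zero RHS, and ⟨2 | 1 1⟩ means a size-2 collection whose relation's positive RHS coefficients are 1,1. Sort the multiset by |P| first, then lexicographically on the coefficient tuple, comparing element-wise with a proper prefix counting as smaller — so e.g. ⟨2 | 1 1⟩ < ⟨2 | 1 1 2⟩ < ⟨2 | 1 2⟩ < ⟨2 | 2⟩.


Σ has 20 primitive collections:

  P={0,1}:  v_{0} + v_{1} = 0 ; sig = ⟨2 | 0⟩
  P={4,7}:  v_{4} + v_{7} = 0 ; sig = ⟨2 | 0⟩
  P={0,2}:  v_{0} + v_{2} = v_{7} ; sig = ⟨2 | 1⟩
  P={0,3}:  v_{0} + v_{3} = v_{4} ; sig = ⟨2 | 1⟩
  P={0,6}:  v_{0} + v_{6} = v_{2} ; sig = ⟨2 | 1⟩
  P={1,2}:  v_{1} + v_{2} = v_{6} ; sig = ⟨2 | 1⟩
  P={1,4}:  v_{1} + v_{4} = v_{3} ; sig = ⟨2 | 1⟩
  P={1,7}:  v_{1} + v_{7} = v_{2} ; sig = ⟨2 | 1⟩
  P={2,4}:  v_{2} + v_{4} = v_{1} ; sig = ⟨2 | 1⟩
  P={3,4}:  v_{3} + v_{4} = v_{5} ; sig = ⟨2 | 1⟩
  P={3,7}:  v_{3} + v_{7} = v_{1} ; sig = ⟨2 | 1⟩
  P={5,7}:  v_{5} + v_{7} = v_{3} ; sig = ⟨2 | 1⟩
  P={2,5}:  v_{2} + v_{5} = v_{1} + v_{3} ; sig = ⟨2 | 1 1⟩
  P={5,6}:  v_{5} + v_{6} = 2·v_{1} + v_{3} ; sig = ⟨2 | 1 2⟩
  P={0,5}:  v_{0} + v_{5} = 2·v_{4} ; sig = ⟨2 | 2⟩
  P={1,5}:  v_{1} + v_{5} = 2·v_{3} ; sig = ⟨2 | 2⟩
  P={2,3}:  v_{2} + v_{3} = 2·v_{1} ; sig = ⟨2 | 2⟩
  P={4,6}:  v_{4} + v_{6} = 2·v_{1} ; sig = ⟨2 | 2⟩
  P={6,7}:  v_{6} + v_{7} = 2·v_{2} ; sig = ⟨2 | 2⟩
  P={3,6}:  v_{3} + v_{6} = 3·v_{1} ; sig = ⟨2 | 3⟩

so the primitive-relation signature multiset is
{ ⟨2 | 0⟩ ×2,  ⟨2 | 1⟩ ×10,  ⟨2 | 1 1⟩,  ⟨2 | 1 2⟩,  ⟨2 | 2⟩ ×5,  ⟨2 | 3⟩ }


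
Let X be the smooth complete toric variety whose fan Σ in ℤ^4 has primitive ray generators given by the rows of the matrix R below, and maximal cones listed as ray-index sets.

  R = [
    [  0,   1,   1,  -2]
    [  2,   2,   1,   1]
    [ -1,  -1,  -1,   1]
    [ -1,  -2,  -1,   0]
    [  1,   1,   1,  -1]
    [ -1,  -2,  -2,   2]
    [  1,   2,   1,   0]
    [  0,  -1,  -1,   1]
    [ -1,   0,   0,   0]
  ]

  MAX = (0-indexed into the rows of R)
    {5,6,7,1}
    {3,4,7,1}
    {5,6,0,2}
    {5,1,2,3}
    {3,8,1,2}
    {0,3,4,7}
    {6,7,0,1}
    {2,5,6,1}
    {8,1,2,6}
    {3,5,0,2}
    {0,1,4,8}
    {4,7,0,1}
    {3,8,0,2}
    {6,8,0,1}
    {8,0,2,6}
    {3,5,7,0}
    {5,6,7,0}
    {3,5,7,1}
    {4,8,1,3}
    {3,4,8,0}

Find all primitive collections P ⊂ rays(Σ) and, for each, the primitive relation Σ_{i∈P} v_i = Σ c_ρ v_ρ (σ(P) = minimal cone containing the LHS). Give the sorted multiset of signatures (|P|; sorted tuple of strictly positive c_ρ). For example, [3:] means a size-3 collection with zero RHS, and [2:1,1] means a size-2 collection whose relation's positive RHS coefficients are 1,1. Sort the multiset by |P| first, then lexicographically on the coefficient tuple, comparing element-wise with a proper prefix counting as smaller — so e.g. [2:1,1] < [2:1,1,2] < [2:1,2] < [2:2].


The 10 primitive collections of Σ (r=9, n=4):

  {2,4}:  v_{2} + v_{4} = 0  ⇒ sig = [2:]
  {3,6}:  v_{3} + v_{6} = 0  ⇒ sig = [2:]
  {2,7}:  v_{2} + v_{7} = v_{5}  ⇒ sig = [2:1]
  {4,5}:  v_{4} + v_{5} = v_{7}  ⇒ sig = [2:1]
  {7,8}:  v_{7} + v_{8} = v_{2}  ⇒ sig = [2:1]
  {4,6}:  v_{4} + v_{6} = v_{0} + v_{1}  ⇒ sig = [2:1,1]
  {5,8}:  v_{5} + v_{8} = 2·v_{2}  ⇒ sig = [2:2]
  {0,1,2}:  v_{0} + v_{1} + v_{2} = v_{6}  ⇒ sig = [3:1]
  {0,1,3}:  v_{0} + v_{1} + v_{3} = v_{4}  ⇒ sig = [3:1]
  {0,1,5}:  v_{0} + v_{1} + v_{5} = v_{6} + v_{7}  ⇒ sig = [3:1,1]

so the primitive-relation signature multiset is
    |P|=2: 7 collections, coeffs (), (), (1), (1), (1), (1,1), (2)
    |P|=3: 3 collections, coeffs (1), (1), (1,1)


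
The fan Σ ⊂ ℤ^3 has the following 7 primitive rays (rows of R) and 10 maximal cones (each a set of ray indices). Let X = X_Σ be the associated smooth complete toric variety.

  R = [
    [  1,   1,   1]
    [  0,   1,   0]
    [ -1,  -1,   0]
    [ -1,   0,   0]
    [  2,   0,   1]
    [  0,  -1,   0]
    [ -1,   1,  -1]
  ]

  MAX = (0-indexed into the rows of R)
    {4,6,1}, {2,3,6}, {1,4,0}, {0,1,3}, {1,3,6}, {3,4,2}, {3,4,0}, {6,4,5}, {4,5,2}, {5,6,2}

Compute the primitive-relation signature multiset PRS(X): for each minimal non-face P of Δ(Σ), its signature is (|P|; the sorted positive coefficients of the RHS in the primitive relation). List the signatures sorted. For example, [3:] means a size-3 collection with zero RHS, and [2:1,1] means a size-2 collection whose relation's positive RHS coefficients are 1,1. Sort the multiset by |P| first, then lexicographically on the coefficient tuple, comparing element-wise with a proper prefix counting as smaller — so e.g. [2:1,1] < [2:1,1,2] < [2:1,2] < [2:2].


9 collections generate NE(X_Σ); each relation:

  P={1,5}:  v_{1} + v_{5} = 0  →  sig = [2:]
  P={1,2}:  v_{1} + v_{2} = v_{3}  →  sig = [2:1]
  P={3,5}:  v_{3} + v_{5} = v_{2}  →  sig = [2:1]
  P={0,5}:  v_{0} + v_{5} = v_{3} + v_{4}  →  sig = [2:1,1]
  P={0,2}:  v_{0} + v_{2} = 2·v_{3} + v_{4}  →  sig = [2:1,2]
  P={0,6}:  v_{0} + v_{6} = 2·v_{1}  →  sig = [2:2]
  P={2,4,6}:  v_{2} + v_{4} + v_{6} = 0  →  sig = [3:]
  P={1,3,4}:  v_{1} + v_{3} + v_{4} = v_{0}  →  sig = [3:1]
  P={3,4,6}:  v_{3} + v_{4} + v_{6} = v_{1}  →  sig = [3:1]

Signatures (|P|; sorted positive RHS coefficients), sorted:
{ [2:],  [2:1] ×2,  [2:1,1],  [2:1,2],  [2:2],  [3:],  [3:1] ×2 }


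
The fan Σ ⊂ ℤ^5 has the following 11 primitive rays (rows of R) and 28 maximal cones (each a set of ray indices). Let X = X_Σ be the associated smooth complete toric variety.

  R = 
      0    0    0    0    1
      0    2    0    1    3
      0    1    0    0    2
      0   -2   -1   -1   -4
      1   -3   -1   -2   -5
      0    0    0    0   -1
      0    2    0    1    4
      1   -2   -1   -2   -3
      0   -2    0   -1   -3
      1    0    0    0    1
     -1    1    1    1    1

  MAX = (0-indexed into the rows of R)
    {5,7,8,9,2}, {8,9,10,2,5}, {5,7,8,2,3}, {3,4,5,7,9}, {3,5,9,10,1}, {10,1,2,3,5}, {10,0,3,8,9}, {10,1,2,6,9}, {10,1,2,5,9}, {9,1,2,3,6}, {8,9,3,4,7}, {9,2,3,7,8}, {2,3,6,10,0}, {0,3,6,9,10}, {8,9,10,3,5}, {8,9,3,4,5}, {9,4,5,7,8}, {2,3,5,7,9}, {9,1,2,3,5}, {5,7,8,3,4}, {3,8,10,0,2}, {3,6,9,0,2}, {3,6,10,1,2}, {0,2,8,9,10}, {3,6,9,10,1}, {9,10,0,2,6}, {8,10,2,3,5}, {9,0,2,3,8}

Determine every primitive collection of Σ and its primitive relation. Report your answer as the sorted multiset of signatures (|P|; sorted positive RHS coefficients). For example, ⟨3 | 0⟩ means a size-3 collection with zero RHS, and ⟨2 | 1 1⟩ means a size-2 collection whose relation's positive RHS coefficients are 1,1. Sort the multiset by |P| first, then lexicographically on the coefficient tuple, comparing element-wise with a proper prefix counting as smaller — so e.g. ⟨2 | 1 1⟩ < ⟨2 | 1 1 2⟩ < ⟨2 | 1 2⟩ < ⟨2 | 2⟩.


17 collections generate NE(X_Σ); each relation:

  • {0,5}:  v_{0} + v_{5} = 0  →  sig = ⟨2 | 0⟩
  • {1,8}:  v_{1} + v_{8} = 0  →  sig = ⟨2 | 0⟩
  • {0,1}:  v_{0} + v_{1} = v_{6}  →  sig = ⟨2 | 1⟩
  • {2,4}:  v_{2} + v_{4} = v_{7}  →  sig = ⟨2 | 1⟩
  • {5,6}:  v_{5} + v_{6} = v_{1}  →  sig = ⟨2 | 1⟩
  • {6,8}:  v_{6} + v_{8} = v_{0}  →  sig = ⟨2 | 1⟩
  • {4,10}:  v_{4} + v_{10} = v_{5} + v_{8}  →  sig = ⟨2 | 1 1⟩
  • {4,6}:  v_{4} + v_{6} = v_{2} + v_{3} + v_{9}  →  sig = ⟨2 | 1 1 1⟩
  • {7,10}:  v_{7} + v_{10} = v_{2} + v_{5} + v_{8}  →  sig = ⟨2 | 1 1 1⟩
  • {0,4}:  v_{0} + v_{4} = v_{2} + v_{3} + v_{8} + v_{9}  →  sig = ⟨2 | 1 1 1 1⟩
  • {1,4}:  v_{1} + v_{4} = v_{2} + v_{3} + v_{5} + v_{9}  →  sig = ⟨2 | 1 1 1 1⟩
  • {0,7}:  v_{0} + v_{7} = 2·v_{2} + v_{3} + v_{8} + v_{9}  →  sig = ⟨2 | 1 1 1 2⟩
  • {1,7}:  v_{1} + v_{7} = 2·v_{2} + v_{3} + v_{5} + v_{9}  →  sig = ⟨2 | 1 1 1 2⟩
  • {6,7}:  v_{6} + v_{7} = 2·v_{2} + v_{3} + v_{9}  →  sig = ⟨2 | 1 1 2⟩
  • {2,3,9,10}:  v_{2} + v_{3} + v_{9} + v_{10} = 0  →  sig = ⟨4 | 0⟩
  • {2,3,5,8,9}:  v_{2} + v_{3} + v_{5} + v_{8} + v_{9} = v_{4}  →  sig = ⟨5 | 1⟩
  • {3,5,7,8,9}:  v_{3} + v_{5} + v_{7} + v_{8} + v_{9} = 2·v_{4}  →  sig = ⟨5 | 2⟩

Hence PRS(X_Σ) =
    |P|=2: 14 collections, coeffs (), (), (1), (1), (1), (1), (1,1), (1,1,1), (1,1,1), (1,1,1,1), (1,1,1,1), (1,1,1,2), (1,1,1,2), (1,1,2)
    |P|=4: 1 collection, coeffs ()
    |P|=5: 2 collections, coeffs (1), (2)


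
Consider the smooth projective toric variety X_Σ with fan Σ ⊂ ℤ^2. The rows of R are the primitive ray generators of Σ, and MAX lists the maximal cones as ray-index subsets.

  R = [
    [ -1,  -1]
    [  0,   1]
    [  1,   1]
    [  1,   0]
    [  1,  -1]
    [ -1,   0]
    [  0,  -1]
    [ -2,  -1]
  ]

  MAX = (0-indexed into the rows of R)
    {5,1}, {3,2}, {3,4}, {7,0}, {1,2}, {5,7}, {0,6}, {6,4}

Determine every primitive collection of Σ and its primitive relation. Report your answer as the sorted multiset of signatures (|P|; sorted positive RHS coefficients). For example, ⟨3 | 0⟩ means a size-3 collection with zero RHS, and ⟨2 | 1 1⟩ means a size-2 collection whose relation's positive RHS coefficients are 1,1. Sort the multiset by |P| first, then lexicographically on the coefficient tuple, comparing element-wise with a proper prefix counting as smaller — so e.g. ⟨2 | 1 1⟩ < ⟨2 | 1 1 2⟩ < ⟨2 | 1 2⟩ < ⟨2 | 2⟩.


Σ has 20 primitive collections:

  P = {0,2}:  v_{0} + v_{2} = 0  ⟹  sig = ⟨2 | 0⟩
  P = {1,6}:  v_{1} + v_{6} = 0  ⟹  sig = ⟨2 | 0⟩
  P = {3,5}:  v_{3} + v_{5} = 0  ⟹  sig = ⟨2 | 0⟩
  P = {0,1}:  v_{0} + v_{1} = v_{5}  ⟹  sig = ⟨2 | 1⟩
  P = {0,3}:  v_{0} + v_{3} = v_{6}  ⟹  sig = ⟨2 | 1⟩
  P = {0,5}:  v_{0} + v_{5} = v_{7}  ⟹  sig = ⟨2 | 1⟩
  P = {1,3}:  v_{1} + v_{3} = v_{2}  ⟹  sig = ⟨2 | 1⟩
  P = {1,4}:  v_{1} + v_{4} = v_{3}  ⟹  sig = ⟨2 | 1⟩
  P = {2,5}:  v_{2} + v_{5} = v_{1}  ⟹  sig = ⟨2 | 1⟩
  P = {2,6}:  v_{2} + v_{6} = v_{3}  ⟹  sig = ⟨2 | 1⟩
  P = {2,7}:  v_{2} + v_{7} = v_{5}  ⟹  sig = ⟨2 | 1⟩
  P = {3,6}:  v_{3} + v_{6} = v_{4}  ⟹  sig = ⟨2 | 1⟩
  P = {3,7}:  v_{3} + v_{7} = v_{0}  ⟹  sig = ⟨2 | 1⟩
  P = {4,5}:  v_{4} + v_{5} = v_{6}  ⟹  sig = ⟨2 | 1⟩
  P = {5,6}:  v_{5} + v_{6} = v_{0}  ⟹  sig = ⟨2 | 1⟩
  P = {4,7}:  v_{4} + v_{7} = v_{0} + v_{6}  ⟹  sig = ⟨2 | 1 1⟩
  P = {0,4}:  v_{0} + v_{4} = 2·v_{6}  ⟹  sig = ⟨2 | 2⟩
  P = {1,7}:  v_{1} + v_{7} = 2·v_{5}  ⟹  sig = ⟨2 | 2⟩
  P = {2,4}:  v_{2} + v_{4} = 2·v_{3}  ⟹  sig = ⟨2 | 2⟩
  P = {6,7}:  v_{6} + v_{7} = 2·v_{0}  ⟹  sig = ⟨2 | 2⟩

Sorted signature multiset PRS(X):
{ ⟨2 | 0⟩ ×3,  ⟨2 | 1⟩ ×12,  ⟨2 | 1 1⟩,  ⟨2 | 2⟩ ×4 }


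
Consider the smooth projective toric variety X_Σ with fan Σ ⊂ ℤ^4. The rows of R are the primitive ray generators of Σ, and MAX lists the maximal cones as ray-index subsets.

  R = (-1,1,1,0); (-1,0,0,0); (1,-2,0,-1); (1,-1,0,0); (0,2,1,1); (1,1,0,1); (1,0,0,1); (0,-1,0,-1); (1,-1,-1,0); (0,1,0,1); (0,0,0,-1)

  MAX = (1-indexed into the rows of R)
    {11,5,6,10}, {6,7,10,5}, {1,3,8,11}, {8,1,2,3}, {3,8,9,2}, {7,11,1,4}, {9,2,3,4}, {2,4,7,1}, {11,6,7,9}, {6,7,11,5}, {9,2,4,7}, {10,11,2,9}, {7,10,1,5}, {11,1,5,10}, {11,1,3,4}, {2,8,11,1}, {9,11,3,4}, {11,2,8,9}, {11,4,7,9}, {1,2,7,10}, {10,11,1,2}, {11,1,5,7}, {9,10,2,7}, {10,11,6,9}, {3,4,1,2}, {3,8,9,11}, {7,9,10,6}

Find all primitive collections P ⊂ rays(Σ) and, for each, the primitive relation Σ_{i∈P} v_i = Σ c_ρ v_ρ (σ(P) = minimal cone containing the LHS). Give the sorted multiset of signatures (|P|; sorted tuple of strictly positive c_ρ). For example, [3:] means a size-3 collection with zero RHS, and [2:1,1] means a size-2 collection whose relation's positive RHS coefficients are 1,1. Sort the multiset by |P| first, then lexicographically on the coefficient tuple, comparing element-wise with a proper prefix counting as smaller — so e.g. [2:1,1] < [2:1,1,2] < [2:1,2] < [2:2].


21 collections generate NE(X_Σ); each relation:

  P = {1,9}:  v_{1} + v_{9} = 0  so sig = [2:]
  P = {8,10}:  v_{8} + v_{10} = 0  so sig = [2:]
  P = {1,6}:  v_{1} + v_{6} = v_{5}  so sig = [2:1]
  P = {2,6}:  v_{2} + v_{6} = v_{10}  so sig = [2:1]
  P = {3,10}:  v_{3} + v_{10} = v_{4}  so sig = [2:1]
  P = {4,8}:  v_{4} + v_{8} = v_{3}  so sig = [2:1]
  P = {4,10}:  v_{4} + v_{10} = v_{7}  so sig = [2:1]
  P = {5,9}:  v_{5} + v_{9} = v_{6}  so sig = [2:1]
  P = {7,8}:  v_{7} + v_{8} = v_{4}  so sig = [2:1]
  P = {2,5}:  v_{2} + v_{5} = v_{1} + v_{10}  so sig = [2:1,1]
  P = {6,8}:  v_{6} + v_{8} = v_{7} + v_{11}  so sig = [2:1,1]
  P = {3,6}:  v_{3} + v_{6} = v_{4} + v_{7} + v_{11}  so sig = [2:1,1,1]
  P = {5,8}:  v_{5} + v_{8} = v_{1} + v_{7} + v_{11}  so sig = [2:1,1,1]
  P = {3,5}:  v_{3} + v_{5} = v_{1} + v_{4} + v_{7} + v_{11}  so sig = [2:1,1,1,1]
  P = {4,5}:  v_{4} + v_{5} = v_{1} + 2·v_{7} + v_{11}  so sig = [2:1,1,2]
  P = {4,6}:  v_{4} + v_{6} = 2·v_{7} + v_{11}  so sig = [2:1,2]
  P = {3,7}:  v_{3} + v_{7} = 2·v_{4}  so sig = [2:2]
  P = {2,7,11}:  v_{2} + v_{7} + v_{11} = 0  so sig = [3:]
  P = {2,4,11}:  v_{2} + v_{4} + v_{11} = v_{8}  so sig = [3:1]
  P = {7,10,11}:  v_{7} + v_{10} + v_{11} = v_{6}  so sig = [3:1]
  P = {2,3,11}:  v_{2} + v_{3} + v_{11} = 2·v_{8}  so sig = [3:2]

Hence PRS(X_Σ) =
{ [2:] ×2,  [2:1] ×7,  [2:1,1] ×2,  [2:1,1,1] ×2,  [2:1,1,1,1],  [2:1,1,2],  [2:1,2],  [2:2],  [3:],  [3:1] ×2,  [3:2] }


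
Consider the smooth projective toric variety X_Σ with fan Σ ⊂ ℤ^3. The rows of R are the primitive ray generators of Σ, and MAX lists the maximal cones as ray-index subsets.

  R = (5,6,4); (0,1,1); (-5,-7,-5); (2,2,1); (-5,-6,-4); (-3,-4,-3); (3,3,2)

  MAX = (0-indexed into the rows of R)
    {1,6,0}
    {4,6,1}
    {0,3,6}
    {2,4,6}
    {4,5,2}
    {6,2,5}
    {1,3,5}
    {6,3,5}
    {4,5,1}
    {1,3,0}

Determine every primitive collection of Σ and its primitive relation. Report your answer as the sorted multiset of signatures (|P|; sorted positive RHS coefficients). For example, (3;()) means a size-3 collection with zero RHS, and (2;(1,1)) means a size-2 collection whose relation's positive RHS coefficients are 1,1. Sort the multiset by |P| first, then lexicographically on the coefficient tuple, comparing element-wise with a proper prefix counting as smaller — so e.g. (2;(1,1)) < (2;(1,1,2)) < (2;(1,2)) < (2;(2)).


Δ(Σ) — 7 vertices, 9 min non-faces:

  {0,4}:  v_{0} + v_{4} = 0 — sig = (2;())
  {0,5}:  v_{0} + v_{5} = v_{3} — sig = (2;(1))
  {1,2}:  v_{1} + v_{2} = v_{4} — sig = (2;(1))
  {3,4}:  v_{3} + v_{4} = v_{5} — sig = (2;(1))
  {0,2}:  v_{0} + v_{2} = v_{5} + v_{6} — sig = (2;(1,1))
  {2,3}:  v_{2} + v_{3} = 2·v_{5} + v_{6} — sig = (2;(1,2))
  {1,5,6}:  v_{1} + v_{5} + v_{6} = 0 — sig = (3;())
  {1,3,6}:  v_{1} + v_{3} + v_{6} = v_{0} — sig = (3;(1))
  {4,5,6}:  v_{4} + v_{5} + v_{6} = v_{2} — sig = (3;(1))

Signatures (|P|; sorted positive RHS coefficients), sorted:
    (2;())
    (2;(1))
    (2;(1))
    (2;(1))
    (2;(1,1))
    (2;(1,2))
    (3;())
    (3;(1))
    (3;(1))


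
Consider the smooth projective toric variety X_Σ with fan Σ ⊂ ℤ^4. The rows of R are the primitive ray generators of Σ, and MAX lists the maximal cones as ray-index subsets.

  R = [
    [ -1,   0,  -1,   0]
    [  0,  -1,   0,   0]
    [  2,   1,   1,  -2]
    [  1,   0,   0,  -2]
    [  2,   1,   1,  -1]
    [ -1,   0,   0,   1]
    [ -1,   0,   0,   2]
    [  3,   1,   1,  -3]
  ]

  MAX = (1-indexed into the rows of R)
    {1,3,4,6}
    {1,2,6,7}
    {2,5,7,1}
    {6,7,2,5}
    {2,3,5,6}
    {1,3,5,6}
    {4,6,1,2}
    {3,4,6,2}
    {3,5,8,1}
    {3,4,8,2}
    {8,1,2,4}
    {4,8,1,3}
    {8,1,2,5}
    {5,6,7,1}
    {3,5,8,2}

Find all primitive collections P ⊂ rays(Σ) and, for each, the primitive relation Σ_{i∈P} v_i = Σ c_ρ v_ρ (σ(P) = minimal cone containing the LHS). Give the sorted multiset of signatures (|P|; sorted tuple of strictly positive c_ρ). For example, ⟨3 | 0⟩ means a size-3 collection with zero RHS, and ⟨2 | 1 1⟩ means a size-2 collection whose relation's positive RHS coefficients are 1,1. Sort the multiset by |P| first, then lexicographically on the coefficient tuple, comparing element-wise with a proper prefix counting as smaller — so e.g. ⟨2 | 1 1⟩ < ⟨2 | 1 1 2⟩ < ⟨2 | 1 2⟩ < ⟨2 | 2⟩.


Minimal non-faces — 7 found among 8 rays, 15 max cones:

  P={4,7}:  v_{4} + v_{7} = 0  →  sig = ⟨2 | 0⟩
  P={4,5}:  v_{4} + v_{5} = v_{8}  →  sig = ⟨2 | 1⟩
  P={6,8}:  v_{6} + v_{8} = v_{3}  →  sig = ⟨2 | 1⟩
  P={7,8}:  v_{7} + v_{8} = v_{5}  →  sig = ⟨2 | 1⟩
  P={3,7}:  v_{3} + v_{7} = v_{5} + v_{6}  →  sig = ⟨2 | 1 1⟩
  P={1,2,3}:  v_{1} + v_{2} + v_{3} = v_{4}  →  sig = ⟨3 | 1⟩
  P={1,2,5,6}:  v_{1} + v_{2} + v_{5} + v_{6} = 0  →  sig = ⟨4 | 0⟩

Signatures (|P|; sorted positive RHS coefficients), sorted:
[⟨2 | 0⟩, ⟨2 | 1⟩, ⟨2 | 1⟩, ⟨2 | 1⟩, ⟨2 | 1 1⟩, ⟨3 | 1⟩, ⟨4 | 0⟩]


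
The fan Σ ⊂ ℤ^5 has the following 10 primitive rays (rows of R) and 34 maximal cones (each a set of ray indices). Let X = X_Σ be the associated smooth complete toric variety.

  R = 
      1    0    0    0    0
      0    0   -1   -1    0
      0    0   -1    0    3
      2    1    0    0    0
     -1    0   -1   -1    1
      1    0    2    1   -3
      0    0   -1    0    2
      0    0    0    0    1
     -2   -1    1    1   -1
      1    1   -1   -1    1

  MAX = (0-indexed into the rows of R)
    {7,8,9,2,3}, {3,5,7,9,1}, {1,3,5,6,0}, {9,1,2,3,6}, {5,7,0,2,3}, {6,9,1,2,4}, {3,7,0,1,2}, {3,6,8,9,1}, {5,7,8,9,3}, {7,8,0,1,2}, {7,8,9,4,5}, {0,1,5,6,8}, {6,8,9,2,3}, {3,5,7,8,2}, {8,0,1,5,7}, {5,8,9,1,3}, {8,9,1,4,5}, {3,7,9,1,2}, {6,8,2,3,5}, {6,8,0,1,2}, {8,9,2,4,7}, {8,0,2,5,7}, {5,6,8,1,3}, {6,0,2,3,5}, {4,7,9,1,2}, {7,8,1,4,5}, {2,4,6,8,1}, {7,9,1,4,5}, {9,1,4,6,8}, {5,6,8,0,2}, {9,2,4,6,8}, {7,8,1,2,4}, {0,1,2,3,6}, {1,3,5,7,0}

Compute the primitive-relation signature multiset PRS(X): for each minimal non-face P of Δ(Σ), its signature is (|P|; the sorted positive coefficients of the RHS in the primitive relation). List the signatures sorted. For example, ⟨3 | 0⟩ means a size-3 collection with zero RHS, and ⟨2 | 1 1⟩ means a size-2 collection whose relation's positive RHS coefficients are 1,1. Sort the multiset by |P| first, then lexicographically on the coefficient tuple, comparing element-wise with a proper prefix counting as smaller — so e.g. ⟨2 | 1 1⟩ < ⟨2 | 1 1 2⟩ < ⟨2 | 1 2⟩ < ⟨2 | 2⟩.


14 collections generate NE(X_Σ); each relation:

  {3,4}:  v_{3} + v_{4} = v_{9}  so sig = ⟨2 | 1⟩
  {6,7}:  v_{6} + v_{7} = v_{2}  so sig = ⟨2 | 1⟩
  {0,4}:  v_{0} + v_{4} = v_{1} + v_{7}  so sig = ⟨2 | 1 1⟩
  {0,9}:  v_{0} + v_{9} = v_{1} + v_{3} + v_{7}  so sig = ⟨2 | 1 1 1⟩
  {4,5,6}:  v_{4} + v_{5} + v_{6} = 0  so sig = ⟨3 | 0⟩
  {1,2,5}:  v_{1} + v_{2} + v_{5} = v_{0}  so sig = ⟨3 | 1⟩
  {2,4,5}:  v_{2} + v_{4} + v_{5} = v_{7}  so sig = ⟨3 | 1⟩
  {5,6,9}:  v_{5} + v_{6} + v_{9} = v_{3}  so sig = ⟨3 | 1⟩
  {0,3,8}:  v_{0} + v_{3} + v_{8} = v_{5} + v_{6}  so sig = ⟨3 | 1 1⟩
  {2,5,9}:  v_{2} + v_{5} + v_{9} = v_{3} + v_{7}  so sig = ⟨3 | 1 1⟩
  {1,3,7,8}:  v_{1} + v_{3} + v_{7} + v_{8} = 0  so sig = ⟨4 | 0⟩
  {1,2,3,8}:  v_{1} + v_{2} + v_{3} + v_{8} = v_{6}  so sig = ⟨4 | 1⟩
  {1,7,8,9}:  v_{1} + v_{7} + v_{8} + v_{9} = v_{4}  so sig = ⟨4 | 1⟩
  {1,2,8,9}:  v_{1} + v_{2} + v_{8} + v_{9} = v_{4} + v_{6}  so sig = ⟨4 | 1 1⟩

so the primitive-relation signature multiset is
    |P|=2: 4 collections, coeffs (1), (1), (1,1), (1,1,1)
    |P|=3: 6 collections, coeffs (), (1), (1), (1), (1,1), (1,1)
    |P|=4: 4 collections, coeffs (), (1), (1), (1,1)


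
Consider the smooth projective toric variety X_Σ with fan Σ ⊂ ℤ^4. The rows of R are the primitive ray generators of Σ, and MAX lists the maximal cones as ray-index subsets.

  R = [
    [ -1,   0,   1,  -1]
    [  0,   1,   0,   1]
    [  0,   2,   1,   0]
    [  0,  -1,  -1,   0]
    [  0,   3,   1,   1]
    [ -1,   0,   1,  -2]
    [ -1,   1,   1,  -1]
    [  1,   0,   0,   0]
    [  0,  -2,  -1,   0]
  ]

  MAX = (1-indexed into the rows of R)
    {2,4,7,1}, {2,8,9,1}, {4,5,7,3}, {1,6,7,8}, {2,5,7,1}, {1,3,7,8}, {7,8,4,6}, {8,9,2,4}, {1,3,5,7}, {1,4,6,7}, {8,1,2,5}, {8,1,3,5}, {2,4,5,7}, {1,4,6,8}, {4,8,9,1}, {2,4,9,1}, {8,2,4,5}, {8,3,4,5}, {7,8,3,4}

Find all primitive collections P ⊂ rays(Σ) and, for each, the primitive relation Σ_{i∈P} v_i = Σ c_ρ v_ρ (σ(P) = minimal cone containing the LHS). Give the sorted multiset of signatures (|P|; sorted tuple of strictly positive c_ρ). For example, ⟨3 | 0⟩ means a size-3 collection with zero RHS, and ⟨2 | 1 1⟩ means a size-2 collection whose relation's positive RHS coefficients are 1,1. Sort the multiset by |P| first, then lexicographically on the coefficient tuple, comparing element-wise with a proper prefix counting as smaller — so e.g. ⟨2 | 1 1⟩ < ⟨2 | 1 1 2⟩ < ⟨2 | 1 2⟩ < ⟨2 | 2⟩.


The 14 primitive collections of Σ (r=9, n=4):

  • {3,9}:  v_{3} + v_{9} = 0  →  sig = ⟨2 | 0⟩
  • {2,3}:  v_{2} + v_{3} = v_{5}  →  sig = ⟨2 | 1⟩
  • {2,6}:  v_{2} + v_{6} = v_{7}  →  sig = ⟨2 | 1⟩
  • {5,9}:  v_{5} + v_{9} = v_{2}  →  sig = ⟨2 | 1⟩
  • {5,6}:  v_{5} + v_{6} = v_{3} + v_{7}  →  sig = ⟨2 | 1 1⟩
  • {7,9}:  v_{7} + v_{9} = v_{1} + v_{4}  →  sig = ⟨2 | 1 1⟩
  • {3,6}:  v_{3} + v_{6} = 2·v_{7} + v_{8}  →  sig = ⟨2 | 1 2⟩
  • {6,9}:  v_{6} + v_{9} = 2·v_{1} + 2·v_{4} + v_{8}  →  sig = ⟨2 | 1 2 2⟩
  • {1,3,4}:  v_{1} + v_{3} + v_{4} = v_{7}  →  sig = ⟨3 | 1⟩
  • {2,7,8}:  v_{2} + v_{7} + v_{8} = v_{3}  →  sig = ⟨3 | 1⟩
  • {1,4,5}:  v_{1} + v_{4} + v_{5} = v_{2} + v_{7}  →  sig = ⟨3 | 1 1⟩
  • {5,7,8}:  v_{5} + v_{7} + v_{8} = 2·v_{3}  →  sig = ⟨3 | 2⟩
  • {1,2,4,8}:  v_{1} + v_{2} + v_{4} + v_{8} = 0  →  sig = ⟨4 | 0⟩
  • {1,4,7,8}:  v_{1} + v_{4} + v_{7} + v_{8} = v_{6}  →  sig = ⟨4 | 1⟩

Sorted signature multiset PRS(X):
[⟨2 | 0⟩, ⟨2 | 1⟩, ⟨2 | 1⟩, ⟨2 | 1⟩, ⟨2 | 1 1⟩, ⟨2 | 1 1⟩, ⟨2 | 1 2⟩, ⟨2 | 1 2 2⟩, ⟨3 | 1⟩, ⟨3 | 1⟩, ⟨3 | 1 1⟩, ⟨3 | 2⟩, ⟨4 | 0⟩, ⟨4 | 1⟩]
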